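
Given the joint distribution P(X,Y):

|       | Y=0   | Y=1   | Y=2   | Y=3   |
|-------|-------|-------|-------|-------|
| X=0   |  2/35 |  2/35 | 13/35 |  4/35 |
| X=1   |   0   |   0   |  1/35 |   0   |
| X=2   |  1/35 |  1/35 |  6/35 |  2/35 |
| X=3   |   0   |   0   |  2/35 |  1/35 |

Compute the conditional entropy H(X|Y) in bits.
1.3615 bits

H(X|Y) = H(X,Y) - H(Y)

H(X,Y) = -Σ_{x,y} P(x,y) log₂ P(x,y). Per-cell terms -P(x,y)·log₂P(x,y):
  X=0: 0.235959, 0.235959, 0.530713, 0.357632
  X=1: 0.000000, 0.000000, 0.146551, 0.000000
  X=2: 0.146551, 0.146551, 0.436169, 0.235959
  X=3: 0.000000, 0.000000, 0.235959, 0.146551
  (cells with P = 0 contribute 0)
Sum of the 16 terms: H(X,Y) = 2.85455 bits

Marginal of Y (column sums):
  P(Y=0) = 2/35 + 0 + 1/35 + 0 = 3/35
  P(Y=1) = 2/35 + 0 + 1/35 + 0 = 3/35
  P(Y=2) = 13/35 + 1/35 + 6/35 + 2/35 = 22/35
  P(Y=3) = 4/35 + 0 + 2/35 + 1/35 = 1/5
H(Y) = -[(3/35)·log₂(3/35) + (3/35)·log₂(3/35) + (22/35)·log₂(22/35) + (1/5)·log₂(1/5)]
  = 0.303799 + 0.303799 + 0.421049 + 0.464386 = 1.49303 bits

H(X|Y) = H(X,Y) - H(Y) = 2.85455 - 1.49303 = 1.3615 bits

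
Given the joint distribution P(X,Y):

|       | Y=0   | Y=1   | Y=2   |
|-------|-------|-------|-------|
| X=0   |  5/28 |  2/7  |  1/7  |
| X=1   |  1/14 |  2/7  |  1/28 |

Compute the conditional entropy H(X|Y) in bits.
0.9161 bits

H(X|Y) = H(X,Y) - H(Y)

H(X,Y) = -Σ_{x,y} P(x,y) log₂ P(x,y). Per-cell terms -P(x,y)·log₂P(x,y):
  X=0: 0.44383, 0.51639, 0.40105
  X=1: 0.27195, 0.51639, 0.17169
Sum of the 6 terms: H(X,Y) = 2.3213 bits

Marginal of Y (column sums):
  P(Y=0) = 5/28 + 1/14 = 1/4
  P(Y=1) = 2/7 + 2/7 = 4/7
  P(Y=2) = 1/7 + 1/28 = 5/28
H(Y) = -[(1/4)·log₂(1/4) + (4/7)·log₂(4/7) + (5/28)·log₂(5/28)]
  = 0.50000 + 0.46135 + 0.44383 = 1.4052 bits

H(X|Y) = H(X,Y) - H(Y) = 2.3213 - 1.4052 = 0.9161 bits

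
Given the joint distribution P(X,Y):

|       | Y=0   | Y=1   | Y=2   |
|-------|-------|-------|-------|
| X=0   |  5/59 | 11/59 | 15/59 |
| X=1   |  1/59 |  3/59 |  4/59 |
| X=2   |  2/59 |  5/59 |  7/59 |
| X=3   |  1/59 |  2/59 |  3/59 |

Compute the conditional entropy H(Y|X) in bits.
1.4467 bits

H(Y|X) = H(X,Y) - H(X)

H(X,Y) = -Σ_{x,y} P(x,y) log₂ P(x,y). Per-cell terms -P(x,y)·log₂P(x,y):
  X=0: 0.3018, 0.4518, 0.5023
  X=1: 0.0997, 0.2185, 0.2632
  X=2: 0.1655, 0.3018, 0.3649
  X=3: 0.0997, 0.1655, 0.2185
Sum of the 12 terms: H(X,Y) = 3.1532 bits

Marginal of X (row sums):
  P(X=0) = 5/59 + 11/59 + 15/59 = 31/59
  P(X=1) = 1/59 + 3/59 + 4/59 = 8/59
  P(X=2) = 2/59 + 5/59 + 7/59 = 14/59
  P(X=3) = 1/59 + 2/59 + 3/59 = 6/59
H(X) = -[(31/59)·log₂(31/59) + (8/59)·log₂(8/59) + (14/59)·log₂(14/59) + (6/59)·log₂(6/59)]
  = 0.4878 + 0.3909 + 0.4924 + 0.3354 = 1.7065 bits

H(Y|X) = H(X,Y) - H(X) = 3.1532 - 1.7065 = 1.4467 bits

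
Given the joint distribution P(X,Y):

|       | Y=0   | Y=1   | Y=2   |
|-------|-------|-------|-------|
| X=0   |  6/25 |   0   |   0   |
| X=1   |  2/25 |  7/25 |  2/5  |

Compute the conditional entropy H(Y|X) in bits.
1.0336 bits

H(Y|X) = H(X,Y) - H(X)

H(X,Y) = -Σ_{x,y} P(x,y) log₂ P(x,y). Per-cell terms -P(x,y)·log₂P(x,y):
  X=0: 0.4941, 0.0000, 0.0000
  X=1: 0.2915, 0.5142, 0.5288
  (cells with P = 0 contribute 0)
Sum of the 6 terms: H(X,Y) = 1.8286 bits

Marginal of X (row sums):
  P(X=0) = 6/25 + 0 + 0 = 6/25
  P(X=1) = 2/25 + 7/25 + 2/5 = 19/25
H(X) = -[(6/25)·log₂(6/25) + (19/25)·log₂(19/25)]
  = 0.4941 + 0.3009 = 0.7950 bits

H(Y|X) = H(X,Y) - H(X) = 1.8286 - 0.7950 = 1.0336 bits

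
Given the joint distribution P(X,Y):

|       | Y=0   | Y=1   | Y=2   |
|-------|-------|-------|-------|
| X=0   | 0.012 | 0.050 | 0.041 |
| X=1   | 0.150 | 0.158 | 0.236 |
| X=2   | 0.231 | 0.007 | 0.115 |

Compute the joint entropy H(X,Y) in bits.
2.7017 bits

H(X,Y) = -Σ_{x,y} P(x,y) log₂ P(x,y). Per-cell terms -P(x,y)·log₂P(x,y):
  X=0: 0.076570, 0.216096, 0.188938
  X=1: 0.410545, 0.420597, 0.491621
  X=2: 0.488342, 0.050109, 0.358834
Sum of the 9 terms: H(X,Y) = 2.7017 bits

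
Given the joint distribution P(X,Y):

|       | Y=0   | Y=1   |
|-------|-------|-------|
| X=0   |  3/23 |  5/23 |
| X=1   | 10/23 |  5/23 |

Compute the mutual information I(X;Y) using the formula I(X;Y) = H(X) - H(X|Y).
0.0568 bits

I(X;Y) = H(X) - H(X|Y)

Marginal of X (row sums):
  P(X=0) = 3/23 + 5/23 = 8/23
  P(X=1) = 10/23 + 5/23 = 15/23
H(X) = -[(8/23)·log₂(8/23) + (15/23)·log₂(15/23)]
  = 0.5299 + 0.4022 = 0.9321 bits

Marginal of Y (column sums):
  P(Y=0) = 3/23 + 10/23 = 13/23
  P(Y=1) = 5/23 + 5/23 = 10/23
H(X|Y) = Σ_y P(y)·H(X|Y=y):
  Y=0: P(Y=0) = 13/23, P(X|Y=0) = (3/13, 10/13) → H(X|Y=0) = 0.7793
  Y=1: P(Y=1) = 10/23, P(X|Y=1) = (1/2, 1/2) → H(X|Y=1) = 1.0000
H(X|Y) = (13/23)·0.7793 + (10/23)·1.0000 = 0.8753 bits

I(X;Y) = H(X) - H(X|Y) = 0.9321 - 0.8753 = 0.0568 bits

Cross-check via I(X;Y) = H(X) + H(Y) - H(X,Y): computing H(Y) from the column sums and H(X,Y) from the 4 cells in the same way gives H(Y) = 0.9877 bits and H(X,Y) = 1.8630 bits, so
I(X;Y) = 0.9321 + 0.9877 - 1.8630 = 0.0568 bits ✓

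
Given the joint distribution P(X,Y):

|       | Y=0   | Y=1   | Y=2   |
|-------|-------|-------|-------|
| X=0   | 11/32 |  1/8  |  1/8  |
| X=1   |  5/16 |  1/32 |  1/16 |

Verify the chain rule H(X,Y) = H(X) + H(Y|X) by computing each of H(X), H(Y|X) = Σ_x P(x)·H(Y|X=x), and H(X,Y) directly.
H(X) = 0.9745 bits, H(Y|X) = 1.2357 bits, H(X,Y) = 2.2102 bits

Marginal of X (row sums):
  P(X=0) = 11/32 + 1/8 + 1/8 = 19/32
  P(X=1) = 5/16 + 1/32 + 1/16 = 13/32
H(X) = -[(19/32)·log₂(19/32) + (13/32)·log₂(13/32)]
  = 0.44654 + 0.52795 = 0.9745 bits

H(Y|X) = Σ_x P(x)·H(Y|X=x):
  X=0: P(X=0) = 19/32, P(Y|X=0) = (11/19, 4/19, 4/19) → H(Y|X=0) = 1.40299
  X=1: P(X=1) = 13/32, P(Y|X=1) = (10/13, 1/13, 2/13) → H(Y|X=1) = 0.99126
H(Y|X) = (19/32)·1.40299 + (13/32)·0.99126 = 1.2357 bits

H(X,Y) = -Σ_{x,y} P(x,y) log₂ P(x,y). Per-cell terms -P(x,y)·log₂P(x,y):
  X=0: 0.52957, 0.37500, 0.37500
  X=1: 0.52440, 0.15625, 0.25000
Sum of the 6 terms: H(X,Y) = 2.2102 bits

Chain rule check:
  H(X) + H(Y|X) = 0.9745 + 1.2357 = 2.2102 bits
  H(X,Y) = 2.2102 bits
✓ Chain rule verified.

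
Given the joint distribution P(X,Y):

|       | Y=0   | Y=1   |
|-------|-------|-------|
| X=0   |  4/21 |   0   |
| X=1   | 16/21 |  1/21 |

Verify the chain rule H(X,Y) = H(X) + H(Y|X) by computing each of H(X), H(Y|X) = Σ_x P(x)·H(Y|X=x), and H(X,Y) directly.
H(X) = 0.7025 bits, H(Y|X) = 0.2613 bits, H(X,Y) = 0.9637 bits

Marginal of X (row sums):
  P(X=0) = 4/21 + 0 = 4/21
  P(X=1) = 16/21 + 1/21 = 17/21
H(X) = -[(4/21)·log₂(4/21) + (17/21)·log₂(17/21)]
  = 0.455680 + 0.246787 = 0.7025 bits

H(Y|X) = Σ_x P(x)·H(Y|X=x):
  X=0: P(X=0) = 4/21, P(Y|X=0) = (1, 0) → H(Y|X=0) = 0.000000
  X=1: P(X=1) = 17/21, P(Y|X=1) = (16/17, 1/17) → H(Y|X=1) = 0.322757
H(Y|X) = (4/21)·0.000000 + (17/21)·0.322757 = 0.2613 bits

H(X,Y) = -Σ_{x,y} P(x,y) log₂ P(x,y). Per-cell terms -P(x,y)·log₂P(x,y):
  X=0: 0.455680, 0.000000
  X=1: 0.298909, 0.209158
  (cells with P = 0 contribute 0)
Sum of the 4 terms: H(X,Y) = 0.9637 bits

Chain rule check:
  H(X) + H(Y|X) = 0.7025 + 0.2613 = 0.9638 bits
  H(X,Y) = 0.9637 bits
✓ Chain rule verified (Δ = 0.0001 is 4-dp rounding noise: each of the three values was rounded independently).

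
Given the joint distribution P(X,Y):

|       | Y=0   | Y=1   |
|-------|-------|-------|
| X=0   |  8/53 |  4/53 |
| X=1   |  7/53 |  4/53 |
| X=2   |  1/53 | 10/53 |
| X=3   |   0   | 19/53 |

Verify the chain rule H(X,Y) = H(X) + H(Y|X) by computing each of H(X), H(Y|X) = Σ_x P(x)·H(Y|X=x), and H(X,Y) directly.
H(X) = 1.9574 bits, H(Y|X) = 0.4954 bits, H(X,Y) = 2.4528 bits

Marginal of X (row sums):
  P(X=0) = 8/53 + 4/53 = 12/53
  P(X=1) = 7/53 + 4/53 = 11/53
  P(X=2) = 1/53 + 10/53 = 11/53
  P(X=3) = 0 + 19/53 = 19/53
H(X) = -[(12/53)·log₂(12/53) + (11/53)·log₂(11/53) + (11/53)·log₂(11/53) + (19/53)·log₂(19/53)]
  = 0.48520 + 0.47082 + 0.47082 + 0.53056 = 1.9574 bits

H(Y|X) = Σ_x P(x)·H(Y|X=x):
  X=0: P(X=0) = 12/53, P(Y|X=0) = (2/3, 1/3) → H(Y|X=0) = 0.91830
  X=1: P(X=1) = 11/53, P(Y|X=1) = (7/11, 4/11) → H(Y|X=1) = 0.94566
  X=2: P(X=2) = 11/53, P(Y|X=2) = (1/11, 10/11) → H(Y|X=2) = 0.43950
  X=3: P(X=3) = 19/53, P(Y|X=3) = (0, 1) → H(Y|X=3) = 0.00000
H(Y|X) = (12/53)·0.91830 + (11/53)·0.94566 + (11/53)·0.43950 + (19/53)·0.00000 = 0.4954 bits

H(X,Y) = -Σ_{x,y} P(x,y) log₂ P(x,y). Per-cell terms -P(x,y)·log₂P(x,y):
  X=0: 0.41176, 0.28135
  X=1: 0.38574, 0.28135
  X=2: 0.10807, 0.45396
  X=3: 0.00000, 0.53056
  (cells with P = 0 contribute 0)
Sum of the 8 terms: H(X,Y) = 2.4528 bits

Chain rule check:
  H(X) + H(Y|X) = 1.9574 + 0.4954 = 2.4528 bits
  H(X,Y) = 2.4528 bits
✓ Chain rule verified.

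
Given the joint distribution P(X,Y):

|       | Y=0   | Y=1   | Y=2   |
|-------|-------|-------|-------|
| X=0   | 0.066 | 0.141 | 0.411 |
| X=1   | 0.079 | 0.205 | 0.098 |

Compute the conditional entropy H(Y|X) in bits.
1.3115 bits

H(Y|X) = H(X,Y) - H(X)

H(X,Y) = -Σ_{x,y} P(x,y) log₂ P(x,y). Per-cell terms -P(x,y)·log₂P(x,y):
  X=0: 0.25881, 0.39850, 0.52723
  X=1: 0.28930, 0.46869, 0.32841
Sum of the 6 terms: H(X,Y) = 2.2709 bits

Marginal of X (row sums):
  P(X=0) = 0.066 + 0.141 + 0.411 = 0.618
  P(X=1) = 0.079 + 0.205 + 0.098 = 0.382
H(X) = -[0.618·log₂(0.618) + 0.382·log₂(0.382)]
  = 0.42909 + 0.53035 = 0.9594 bits

H(Y|X) = H(X,Y) - H(X) = 2.2709 - 0.9594 = 1.3115 bits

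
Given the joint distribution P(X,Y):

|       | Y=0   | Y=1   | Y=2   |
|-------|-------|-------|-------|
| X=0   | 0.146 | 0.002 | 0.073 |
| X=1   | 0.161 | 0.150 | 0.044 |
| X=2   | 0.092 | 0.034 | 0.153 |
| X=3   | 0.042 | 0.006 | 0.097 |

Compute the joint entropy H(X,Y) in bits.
3.1917 bits

H(X,Y) = -Σ_{x,y} P(x,y) log₂ P(x,y). Per-cell terms -P(x,y)·log₂P(x,y):
  X=0: 0.4053, 0.0179, 0.2756
  X=1: 0.4242, 0.4105, 0.1983
  X=2: 0.3167, 0.1659, 0.4144
  X=3: 0.1921, 0.0443, 0.3265
Sum of the 12 terms: H(X,Y) = 3.1917 bits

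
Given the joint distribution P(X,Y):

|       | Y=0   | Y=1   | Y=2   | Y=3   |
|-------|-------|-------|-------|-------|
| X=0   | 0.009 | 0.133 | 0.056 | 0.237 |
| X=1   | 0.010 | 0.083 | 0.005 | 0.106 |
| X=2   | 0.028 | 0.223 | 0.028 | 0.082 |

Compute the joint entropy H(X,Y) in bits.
2.9868 bits

H(X,Y) = -Σ_{x,y} P(x,y) log₂ P(x,y). Per-cell terms -P(x,y)·log₂P(x,y):
  X=0: 0.0612, 0.3871, 0.2329, 0.4923
  X=1: 0.0664, 0.2980, 0.0382, 0.3432
  X=2: 0.1444, 0.4828, 0.1444, 0.2959
Sum of the 12 terms: H(X,Y) = 2.9868 bits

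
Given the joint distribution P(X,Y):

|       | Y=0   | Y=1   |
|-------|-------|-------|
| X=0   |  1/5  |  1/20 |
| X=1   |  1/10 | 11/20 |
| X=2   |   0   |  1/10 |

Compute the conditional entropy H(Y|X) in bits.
0.5831 bits

H(Y|X) = H(X,Y) - H(X)

H(X,Y) = -Σ_{x,y} P(x,y) log₂ P(x,y). Per-cell terms -P(x,y)·log₂P(x,y):
  X=0: 0.46439, 0.21610
  X=1: 0.33219, 0.47437
  X=2: 0.00000, 0.33219
  (cells with P = 0 contribute 0)
Sum of the 6 terms: H(X,Y) = 1.81924 bits

Marginal of X (row sums):
  P(X=0) = 1/5 + 1/20 = 1/4
  P(X=1) = 1/10 + 11/20 = 13/20
  P(X=2) = 0 + 1/10 = 1/10
H(X) = -[(1/4)·log₂(1/4) + (13/20)·log₂(13/20) + (1/10)·log₂(1/10)]
  = 0.50000 + 0.40397 + 0.33219 = 1.23616 bits

H(Y|X) = H(X,Y) - H(X) = 1.81924 - 1.23616 = 0.5831 bits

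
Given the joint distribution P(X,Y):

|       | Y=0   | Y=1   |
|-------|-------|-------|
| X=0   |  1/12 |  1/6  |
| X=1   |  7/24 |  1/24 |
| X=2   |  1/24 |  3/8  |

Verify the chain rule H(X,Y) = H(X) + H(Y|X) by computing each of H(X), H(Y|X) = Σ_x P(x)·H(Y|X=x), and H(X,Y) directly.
H(X) = 1.5546 bits, H(Y|X) = 0.6062 bits, H(X,Y) = 2.1608 bits

Marginal of X (row sums):
  P(X=0) = 1/12 + 1/6 = 1/4
  P(X=1) = 7/24 + 1/24 = 1/3
  P(X=2) = 1/24 + 3/8 = 5/12
H(X) = -[(1/4)·log₂(1/4) + (1/3)·log₂(1/3) + (5/12)·log₂(5/12)]
  = 0.50000 + 0.52832 + 0.52626 = 1.5546 bits

H(Y|X) = Σ_x P(x)·H(Y|X=x):
  X=0: P(X=0) = 1/4, P(Y|X=0) = (1/3, 2/3) → H(Y|X=0) = 0.91830
  X=1: P(X=1) = 1/3, P(Y|X=1) = (7/8, 1/8) → H(Y|X=1) = 0.54356
  X=2: P(X=2) = 5/12, P(Y|X=2) = (1/10, 9/10) → H(Y|X=2) = 0.46900
H(Y|X) = (1/4)·0.91830 + (1/3)·0.54356 + (5/12)·0.46900 = 0.6062 bits

H(X,Y) = -Σ_{x,y} P(x,y) log₂ P(x,y). Per-cell terms -P(x,y)·log₂P(x,y):
  X=0: 0.29875, 0.43083
  X=1: 0.51847, 0.19104
  X=2: 0.19104, 0.53064
Sum of the 6 terms: H(X,Y) = 2.1608 bits

Chain rule check:
  H(X) + H(Y|X) = 1.5546 + 0.6062 = 2.1608 bits
  H(X,Y) = 2.1608 bits
✓ Chain rule verified.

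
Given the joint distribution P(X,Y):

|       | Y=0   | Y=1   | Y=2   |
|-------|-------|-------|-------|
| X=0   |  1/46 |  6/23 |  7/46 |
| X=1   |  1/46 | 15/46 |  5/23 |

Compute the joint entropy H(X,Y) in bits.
2.1650 bits

H(X,Y) = -Σ_{x,y} P(x,y) log₂ P(x,y). Per-cell terms -P(x,y)·log₂P(x,y):
  X=0: 0.1201, 0.5057, 0.4133
  X=1: 0.1201, 0.5272, 0.4786
Sum of the 6 terms: H(X,Y) = 2.1650 bits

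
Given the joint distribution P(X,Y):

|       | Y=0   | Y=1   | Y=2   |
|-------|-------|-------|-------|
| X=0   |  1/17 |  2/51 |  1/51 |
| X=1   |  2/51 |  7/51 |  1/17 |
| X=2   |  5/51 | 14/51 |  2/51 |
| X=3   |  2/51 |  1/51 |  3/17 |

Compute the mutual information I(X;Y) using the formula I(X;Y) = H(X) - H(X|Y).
0.2833 bits

I(X;Y) = H(X) - H(X|Y)

Marginal of X (row sums):
  P(X=0) = 1/17 + 2/51 + 1/51 = 2/17
  P(X=1) = 2/51 + 7/51 + 1/17 = 4/17
  P(X=2) = 5/51 + 14/51 + 2/51 = 7/17
  P(X=3) = 2/51 + 1/51 + 3/17 = 4/17
H(X) = -[(2/17)·log₂(2/17) + (4/17)·log₂(4/17) + (7/17)·log₂(7/17) + (4/17)·log₂(4/17)]
  = 0.3632 + 0.4912 + 0.5271 + 0.4912 = 1.8727 bits

Marginal of Y (column sums):
  P(Y=0) = 1/17 + 2/51 + 5/51 + 2/51 = 4/17
  P(Y=1) = 2/51 + 7/51 + 14/51 + 1/51 = 8/17
  P(Y=2) = 1/51 + 1/17 + 2/51 + 3/17 = 5/17
H(X|Y) = Σ_y P(y)·H(X|Y=y):
  Y=0: P(Y=0) = 4/17, P(X|Y=0) = (1/4, 1/6, 5/12, 1/6) → H(X|Y=0) = 1.8879
  Y=1: P(Y=1) = 8/17, P(X|Y=1) = (1/12, 7/24, 7/12, 1/24) → H(X|Y=1) = 1.4619
  Y=2: P(Y=2) = 5/17, P(X|Y=2) = (1/15, 1/5, 2/15, 3/5) → H(X|Y=2) = 1.5546
H(X|Y) = (4/17)·1.8879 + (8/17)·1.4619 + (5/17)·1.5546 = 1.5894 bits

I(X;Y) = H(X) - H(X|Y) = 1.8727 - 1.5894 = 0.2833 bits

Cross-check via I(X;Y) = H(X) + H(Y) - H(X,Y): computing H(Y) from the column sums and H(X,Y) from the 12 cells in the same way gives H(Y) = 1.5222 bits and H(X,Y) = 3.1116 bits, so
I(X;Y) = 1.8727 + 1.5222 - 3.1116 = 0.2833 bits ✓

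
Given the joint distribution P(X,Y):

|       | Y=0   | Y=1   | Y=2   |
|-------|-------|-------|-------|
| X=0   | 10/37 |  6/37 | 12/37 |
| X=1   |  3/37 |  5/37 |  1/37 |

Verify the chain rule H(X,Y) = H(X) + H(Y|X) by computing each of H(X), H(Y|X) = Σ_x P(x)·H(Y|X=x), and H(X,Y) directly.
H(X) = 0.8004 bits, H(Y|X) = 1.4871 bits, H(X,Y) = 2.2875 bits

Marginal of X (row sums):
  P(X=0) = 10/37 + 6/37 + 12/37 = 28/37
  P(X=1) = 3/37 + 5/37 + 1/37 = 9/37
H(X) = -[(28/37)·log₂(28/37) + (9/37)·log₂(9/37)]
  = 0.3043 + 0.4961 = 0.8004 bits

H(Y|X) = Σ_x P(x)·H(Y|X=x):
  X=0: P(X=0) = 28/37, P(Y|X=0) = (5/14, 3/14, 3/7) → H(Y|X=0) = 1.5306
  X=1: P(X=1) = 9/37, P(Y|X=1) = (1/3, 5/9, 1/9) → H(Y|X=1) = 1.3516
H(Y|X) = (28/37)·1.5306 + (9/37)·1.3516 = 1.4871 bits

H(X,Y) = -Σ_{x,y} P(x,y) log₂ P(x,y). Per-cell terms -P(x,y)·log₂P(x,y):
  X=0: 0.5101, 0.4256, 0.5269
  X=1: 0.2939, 0.3902, 0.1408
Sum of the 6 terms: H(X,Y) = 2.2875 bits

Chain rule check:
  H(X) + H(Y|X) = 0.8004 + 1.4871 = 2.2875 bits
  H(X,Y) = 2.2875 bits
✓ Chain rule verified.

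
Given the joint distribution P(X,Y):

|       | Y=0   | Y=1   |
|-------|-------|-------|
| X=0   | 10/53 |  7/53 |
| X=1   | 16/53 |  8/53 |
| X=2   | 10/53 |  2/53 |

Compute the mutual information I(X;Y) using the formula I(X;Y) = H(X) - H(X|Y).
0.0287 bits

I(X;Y) = H(X) - H(X|Y)

Marginal of X (row sums):
  P(X=0) = 10/53 + 7/53 = 17/53
  P(X=1) = 16/53 + 8/53 = 24/53
  P(X=2) = 10/53 + 2/53 = 12/53
H(X) = -[(17/53)·log₂(17/53) + (24/53)·log₂(24/53) + (12/53)·log₂(12/53)]
  = 0.526185 + 0.517566 + 0.485198 = 1.52895 bits

Marginal of Y (column sums):
  P(Y=0) = 10/53 + 16/53 + 10/53 = 36/53
  P(Y=1) = 7/53 + 8/53 + 2/53 = 17/53
H(X|Y) = Σ_y P(y)·H(X|Y=y):
  Y=0: P(Y=0) = 36/53, P(X|Y=0) = (5/18, 4/9, 5/18) → H(X|Y=0) = 1.546632
  Y=1: P(Y=1) = 17/53, P(X|Y=1) = (7/17, 8/17, 2/17) → H(X|Y=1) = 1.402081
H(X|Y) = (36/53)·1.546632 + (17/53)·1.402081 = 1.50027 bits

I(X;Y) = H(X) - H(X|Y) = 1.52895 - 1.50027 = 0.0287 bits

Cross-check via I(X;Y) = H(X) + H(Y) - H(X,Y): computing H(Y) from the column sums and H(X,Y) from the 6 cells in the same way gives H(Y) = 0.90520 bits and H(X,Y) = 2.40547 bits, so
I(X;Y) = 1.52895 + 0.90520 - 2.40547 = 0.0287 bits ✓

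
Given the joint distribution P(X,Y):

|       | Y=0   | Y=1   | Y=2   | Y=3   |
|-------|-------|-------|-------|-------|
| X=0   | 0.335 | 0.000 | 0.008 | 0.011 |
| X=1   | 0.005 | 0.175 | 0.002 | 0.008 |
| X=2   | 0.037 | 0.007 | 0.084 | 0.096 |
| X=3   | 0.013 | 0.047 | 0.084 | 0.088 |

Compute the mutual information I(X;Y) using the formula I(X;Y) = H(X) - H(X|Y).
0.9290 bits

I(X;Y) = H(X) - H(X|Y)

Marginal of X (row sums):
  P(X=0) = 0.335 + 0.000 + 0.008 + 0.011 = 0.354
  P(X=1) = 0.005 + 0.175 + 0.002 + 0.008 = 0.190
  P(X=2) = 0.037 + 0.007 + 0.084 + 0.096 = 0.224
  P(X=3) = 0.013 + 0.047 + 0.084 + 0.088 = 0.232
H(X) = -[0.354·log₂(0.354) + 0.190·log₂(0.190) + 0.224·log₂(0.224) + 0.232·log₂(0.232)]
  = 0.5304 + 0.4552 + 0.4835 + 0.4890 = 1.9581 bits

Marginal of Y (column sums):
  P(Y=0) = 0.335 + 0.005 + 0.037 + 0.013 = 0.390
  P(Y=1) = 0.000 + 0.175 + 0.007 + 0.047 = 0.229
  P(Y=2) = 0.008 + 0.002 + 0.084 + 0.084 = 0.178
  P(Y=3) = 0.011 + 0.008 + 0.096 + 0.088 = 0.203
H(X|Y) = Σ_y P(y)·H(X|Y=y):
  Y=0: P(Y=0) = 0.390, P(X|Y=0) = (67/78, 1/78, 37/390, 1/30) → H(X|Y=0) = 0.7549
  Y=1: P(Y=1) = 0.229, P(X|Y=1) = (0, 175/229, 7/229, 47/229) → H(X|Y=1) = 0.9192
  Y=2: P(Y=2) = 0.178, P(X|Y=2) = (4/89, 1/89, 42/89, 42/89) → H(X|Y=2) = 1.2965
  Y=3: P(Y=3) = 0.203, P(X|Y=3) = (11/203, 8/203, 96/203, 88/203) → H(X|Y=3) = 1.4454
H(X|Y) = 0.390·0.7549 + 0.229·0.9192 + 0.178·1.2965 + 0.203·1.4454 = 1.0291 bits

I(X;Y) = H(X) - H(X|Y) = 1.9581 - 1.0291 = 0.9290 bits

Cross-check via I(X;Y) = H(X) + H(Y) - H(X,Y): computing H(Y) from the column sums and H(X,Y) from the 16 cells in the same way gives H(Y) = 1.9270 bits and H(X,Y) = 2.9561 bits, so
I(X;Y) = 1.9581 + 1.9270 - 2.9561 = 0.9290 bits ✓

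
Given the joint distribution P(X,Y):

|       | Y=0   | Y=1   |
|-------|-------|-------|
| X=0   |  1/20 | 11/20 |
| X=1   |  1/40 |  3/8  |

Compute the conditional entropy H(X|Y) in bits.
0.9698 bits

H(X|Y) = H(X,Y) - H(Y)

H(X,Y) = -Σ_{x,y} P(x,y) log₂ P(x,y). Per-cell terms -P(x,y)·log₂P(x,y):
  X=0: 0.21609640, 0.47437306
  X=1: 0.13304820, 0.53063906
Sum of the 4 terms: H(X,Y) = 1.3541567 bits

Marginal of Y (column sums):
  P(Y=0) = 1/20 + 1/40 = 3/40
  P(Y=1) = 11/20 + 3/8 = 37/40
H(Y) = -[(3/40)·log₂(3/40) + (37/40)·log₂(37/40)]
  = 0.28027242 + 0.10403912 = 0.3843115 bits

H(X|Y) = H(X,Y) - H(Y) = 1.3541567 - 0.3843115 = 0.9698 bits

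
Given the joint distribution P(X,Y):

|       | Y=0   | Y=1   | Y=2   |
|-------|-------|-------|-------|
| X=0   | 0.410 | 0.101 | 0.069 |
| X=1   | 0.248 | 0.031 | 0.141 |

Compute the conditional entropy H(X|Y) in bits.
0.9246 bits

H(X|Y) = H(X,Y) - H(Y)

H(X,Y) = -Σ_{x,y} P(x,y) log₂ P(x,y). Per-cell terms -P(x,y)·log₂P(x,y):
  X=0: 0.527385, 0.334065, 0.266151
  X=1: 0.498874, 0.155359, 0.398499
Sum of the 6 terms: H(X,Y) = 2.18033 bits

Marginal of Y (column sums):
  P(Y=0) = 0.410 + 0.248 = 0.658
  P(Y=1) = 0.101 + 0.031 = 0.132
  P(Y=2) = 0.069 + 0.141 = 0.210
H(Y) = -[0.658·log₂(0.658) + 0.132·log₂(0.132) + 0.210·log₂(0.210)]
  = 0.397327 + 0.385624 + 0.472823 = 1.25577 bits

H(X|Y) = H(X,Y) - H(Y) = 2.18033 - 1.25577 = 0.9246 bits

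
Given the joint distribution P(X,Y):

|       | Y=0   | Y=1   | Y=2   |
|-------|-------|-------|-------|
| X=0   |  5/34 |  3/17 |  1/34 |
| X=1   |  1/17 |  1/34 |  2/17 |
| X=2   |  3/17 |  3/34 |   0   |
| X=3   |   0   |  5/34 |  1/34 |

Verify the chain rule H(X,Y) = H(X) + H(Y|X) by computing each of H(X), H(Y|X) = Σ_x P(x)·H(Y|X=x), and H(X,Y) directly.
H(X) = 1.9489 bits, H(Y|X) = 1.1093 bits, H(X,Y) = 3.0582 bits

Marginal of X (row sums):
  P(X=0) = 5/34 + 3/17 + 1/34 = 6/17
  P(X=1) = 1/17 + 1/34 + 2/17 = 7/34
  P(X=2) = 3/17 + 3/34 + 0 = 9/34
  P(X=3) = 0 + 5/34 + 1/34 = 3/17
H(X) = -[(6/17)·log₂(6/17) + (7/34)·log₂(7/34) + (9/34)·log₂(9/34) + (3/17)·log₂(3/17)]
  = 0.53029 + 0.46943 + 0.50758 + 0.44162 = 1.9489 bits

H(Y|X) = Σ_x P(x)·H(Y|X=x):
  X=0: P(X=0) = 6/17, P(Y|X=0) = (5/12, 1/2, 1/12) → H(Y|X=0) = 1.32501
  X=1: P(X=1) = 7/34, P(Y|X=1) = (2/7, 1/7, 4/7) → H(Y|X=1) = 1.37878
  X=2: P(X=2) = 9/34, P(Y|X=2) = (2/3, 1/3, 0) → H(Y|X=2) = 0.91830
  X=3: P(X=3) = 3/17, P(Y|X=3) = (0, 5/6, 1/6) → H(Y|X=3) = 0.65002
H(Y|X) = (6/17)·1.32501 + (7/34)·1.37878 + (9/34)·0.91830 + (3/17)·0.65002 = 1.1093 bits

H(X,Y) = -Σ_{x,y} P(x,y) log₂ P(x,y). Per-cell terms -P(x,y)·log₂P(x,y):
  X=0: 0.40670, 0.44162, 0.14963
  X=1: 0.24044, 0.14963, 0.36323
  X=2: 0.44162, 0.30904, 0.00000
  X=3: 0.00000, 0.40670, 0.14963
  (cells with P = 0 contribute 0)
Sum of the 12 terms: H(X,Y) = 3.0582 bits

Chain rule check:
  H(X) + H(Y|X) = 1.9489 + 1.1093 = 3.0582 bits
  H(X,Y) = 3.0582 bits
✓ Chain rule verified.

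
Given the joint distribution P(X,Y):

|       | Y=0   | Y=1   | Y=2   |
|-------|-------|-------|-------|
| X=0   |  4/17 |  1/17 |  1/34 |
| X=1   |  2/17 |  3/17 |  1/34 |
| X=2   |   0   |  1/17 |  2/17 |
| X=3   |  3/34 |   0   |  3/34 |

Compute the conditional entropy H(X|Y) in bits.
1.5098 bits

H(X|Y) = H(X,Y) - H(Y)

H(X,Y) = -Σ_{x,y} P(x,y) log₂ P(x,y). Per-cell terms -P(x,y)·log₂P(x,y):
  X=0: 0.49117, 0.24044, 0.14963
  X=1: 0.36323, 0.44162, 0.14963
  X=2: 0.00000, 0.24044, 0.36323
  X=3: 0.30904, 0.00000, 0.30904
  (cells with P = 0 contribute 0)
Sum of the 12 terms: H(X,Y) = 3.0575 bits

Marginal of Y (column sums):
  P(Y=0) = 4/17 + 2/17 + 0 + 3/34 = 15/34
  P(Y=1) = 1/17 + 3/17 + 1/17 + 0 = 5/17
  P(Y=2) = 1/34 + 1/34 + 2/17 + 3/34 = 9/34
H(Y) = -[(15/34)·log₂(15/34) + (5/17)·log₂(5/17) + (9/34)·log₂(9/34)]
  = 0.52084 + 0.51927 + 0.50758 = 1.5477 bits

H(X|Y) = H(X,Y) - H(Y) = 3.0575 - 1.5477 = 1.5098 bits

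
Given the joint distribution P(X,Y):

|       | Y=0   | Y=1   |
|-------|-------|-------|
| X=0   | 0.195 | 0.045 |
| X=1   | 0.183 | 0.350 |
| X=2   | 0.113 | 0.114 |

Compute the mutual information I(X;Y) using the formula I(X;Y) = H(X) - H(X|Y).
0.1111 bits

I(X;Y) = H(X) - H(X|Y)

Marginal of X (row sums):
  P(X=0) = 0.195 + 0.045 = 0.240
  P(X=1) = 0.183 + 0.350 = 0.533
  P(X=2) = 0.113 + 0.114 = 0.227
H(X) = -[0.240·log₂(0.240) + 0.533·log₂(0.533) + 0.227·log₂(0.227)]
  = 0.49413 + 0.48385 + 0.48561 = 1.4636 bits

Marginal of Y (column sums):
  P(Y=0) = 0.195 + 0.183 + 0.113 = 0.491
  P(Y=1) = 0.045 + 0.350 + 0.114 = 0.509
H(X|Y) = Σ_y P(y)·H(X|Y=y):
  Y=0: P(Y=0) = 0.491, P(X|Y=0) = (195/491, 183/491, 113/491) → H(X|Y=0) = 1.54756
  Y=1: P(Y=1) = 0.509, P(X|Y=1) = (45/509, 350/509, 114/509) → H(X|Y=1) = 1.16440
H(X|Y) = 0.491·1.54756 + 0.509·1.16440 = 1.3525 bits

I(X;Y) = H(X) - H(X|Y) = 1.4636 - 1.3525 = 0.1111 bits

Cross-check via I(X;Y) = H(X) + H(Y) - H(X,Y): computing H(Y) from the column sums and H(X,Y) from the 6 cells in the same way gives H(Y) = 0.9998 bits and H(X,Y) = 2.3523 bits, so
I(X;Y) = 1.4636 + 0.9998 - 2.3523 = 0.1111 bits ✓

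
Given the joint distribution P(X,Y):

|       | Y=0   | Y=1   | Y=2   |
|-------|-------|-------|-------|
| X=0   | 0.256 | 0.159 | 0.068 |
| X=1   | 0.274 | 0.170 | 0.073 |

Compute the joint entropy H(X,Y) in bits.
2.4108 bits

H(X,Y) = -Σ_{x,y} P(x,y) log₂ P(x,y). Per-cell terms -P(x,y)·log₂P(x,y):
  X=0: 0.50324, 0.42181, 0.26373
  X=1: 0.51176, 0.43459, 0.27565
Sum of the 6 terms: H(X,Y) = 2.4108 bits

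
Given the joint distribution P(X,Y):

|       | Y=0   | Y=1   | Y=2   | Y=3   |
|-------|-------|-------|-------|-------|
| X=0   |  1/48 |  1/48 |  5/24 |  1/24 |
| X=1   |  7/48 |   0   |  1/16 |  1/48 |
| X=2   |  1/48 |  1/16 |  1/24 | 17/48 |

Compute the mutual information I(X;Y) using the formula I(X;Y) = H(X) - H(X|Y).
0.5620 bits

I(X;Y) = H(X) - H(X|Y)

Marginal of X (row sums):
  P(X=0) = 1/48 + 1/48 + 5/24 + 1/24 = 7/24
  P(X=1) = 7/48 + 0 + 1/16 + 1/48 = 11/48
  P(X=2) = 1/48 + 1/16 + 1/24 + 17/48 = 23/48
H(X) = -[(7/24)·log₂(7/24) + (11/48)·log₂(11/48) + (23/48)·log₂(23/48)]
  = 0.5185 + 0.4871 + 0.5086 = 1.5142 bits

Marginal of Y (column sums):
  P(Y=0) = 1/48 + 7/48 + 1/48 = 3/16
  P(Y=1) = 1/48 + 0 + 1/16 = 1/12
  P(Y=2) = 5/24 + 1/16 + 1/24 = 5/16
  P(Y=3) = 1/24 + 1/48 + 17/48 = 5/12
H(X|Y) = Σ_y P(y)·H(X|Y=y):
  Y=0: P(Y=0) = 3/16, P(X|Y=0) = (1/9, 7/9, 1/9) → H(X|Y=0) = 0.9864
  Y=1: P(Y=1) = 1/12, P(X|Y=1) = (1/4, 0, 3/4) → H(X|Y=1) = 0.8113
  Y=2: P(Y=2) = 5/16, P(X|Y=2) = (2/3, 1/5, 2/15) → H(X|Y=2) = 1.2419
  Y=3: P(Y=3) = 5/12, P(X|Y=3) = (1/10, 1/20, 17/20) → H(X|Y=3) = 0.7476
H(X|Y) = (3/16)·0.9864 + (1/12)·0.8113 + (5/16)·1.2419 + (5/12)·0.7476 = 0.9522 bits

I(X;Y) = H(X) - H(X|Y) = 1.5142 - 0.9522 = 0.5620 bits

Cross-check via I(X;Y) = H(X) + H(Y) - H(X,Y): computing H(Y) from the column sums and H(X,Y) from the 12 cells in the same way gives H(Y) = 1.8022 bits and H(X,Y) = 2.7544 bits, so
I(X;Y) = 1.5142 + 1.8022 - 2.7544 = 0.5620 bits ✓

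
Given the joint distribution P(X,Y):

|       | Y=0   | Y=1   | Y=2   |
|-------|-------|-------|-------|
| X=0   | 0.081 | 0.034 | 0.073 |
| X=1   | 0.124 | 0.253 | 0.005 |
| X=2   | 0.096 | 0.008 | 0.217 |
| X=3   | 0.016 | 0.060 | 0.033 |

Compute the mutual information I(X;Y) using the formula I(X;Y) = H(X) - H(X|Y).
0.4332 bits

I(X;Y) = H(X) - H(X|Y)

Marginal of X (row sums):
  P(X=0) = 0.081 + 0.034 + 0.073 = 0.188
  P(X=1) = 0.124 + 0.253 + 0.005 = 0.382
  P(X=2) = 0.096 + 0.008 + 0.217 = 0.321
  P(X=3) = 0.016 + 0.060 + 0.033 = 0.109
H(X) = -[0.188·log₂(0.188) + 0.382·log₂(0.382) + 0.321·log₂(0.321) + 0.109·log₂(0.109)]
  = 0.4533 + 0.5304 + 0.5262 + 0.3485 = 1.8584 bits

Marginal of Y (column sums):
  P(Y=0) = 0.081 + 0.124 + 0.096 + 0.016 = 0.317
  P(Y=1) = 0.034 + 0.253 + 0.008 + 0.060 = 0.355
  P(Y=2) = 0.073 + 0.005 + 0.217 + 0.033 = 0.328
H(X|Y) = Σ_y P(y)·H(X|Y=y):
  Y=0: P(Y=0) = 0.317, P(X|Y=0) = (81/317, 124/317, 96/317, 16/317) → H(X|Y=0) = 1.7720
  Y=1: P(Y=1) = 0.355, P(X|Y=1) = (34/355, 253/355, 8/355, 12/71) → H(X|Y=1) = 1.2292
  Y=2: P(Y=2) = 0.328, P(X|Y=2) = (73/328, 5/328, 217/328, 33/328) → H(X|Y=2) = 1.3021
H(X|Y) = 0.317·1.7720 + 0.355·1.2292 + 0.328·1.3021 = 1.4252 bits

I(X;Y) = H(X) - H(X|Y) = 1.8584 - 1.4252 = 0.4332 bits

Cross-check via I(X;Y) = H(X) + H(Y) - H(X,Y): computing H(Y) from the column sums and H(X,Y) from the 12 cells in the same way gives H(Y) = 1.5833 bits and H(X,Y) = 3.0085 bits, so
I(X;Y) = 1.8584 + 1.5833 - 3.0085 = 0.4332 bits ✓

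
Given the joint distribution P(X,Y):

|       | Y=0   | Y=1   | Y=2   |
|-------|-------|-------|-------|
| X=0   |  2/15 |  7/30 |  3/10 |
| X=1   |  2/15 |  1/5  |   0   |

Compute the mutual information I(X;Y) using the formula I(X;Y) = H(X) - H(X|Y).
0.2201 bits

I(X;Y) = H(X) - H(X|Y)

Marginal of X (row sums):
  P(X=0) = 2/15 + 7/30 + 3/10 = 2/3
  P(X=1) = 2/15 + 1/5 + 0 = 1/3
H(X) = -[(2/3)·log₂(2/3) + (1/3)·log₂(1/3)]
  = 0.3899750 + 0.5283208 = 0.918296 bits

Marginal of Y (column sums):
  P(Y=0) = 2/15 + 2/15 = 4/15
  P(Y=1) = 7/30 + 1/5 = 13/30
  P(Y=2) = 3/10 + 0 = 3/10
H(X|Y) = Σ_y P(y)·H(X|Y=y):
  Y=0: P(Y=0) = 4/15, P(X|Y=0) = (1/2, 1/2) → H(X|Y=0) = 1.0000000
  Y=1: P(Y=1) = 13/30, P(X|Y=1) = (7/13, 6/13) → H(X|Y=1) = 0.9957275
  Y=2: P(Y=2) = 3/10, P(X|Y=2) = (1, 0) → H(X|Y=2) = 0.0000000
H(X|Y) = (4/15)·1.0000000 + (13/30)·0.9957275 + (3/10)·0.0000000 = 0.698149 bits

I(X;Y) = H(X) - H(X|Y) = 0.918296 - 0.698149 = 0.2201 bits

Cross-check via I(X;Y) = H(X) + H(Y) - H(X,Y): computing H(Y) from the column sums and H(X,Y) from the 6 cells in the same way gives H(Y) = 1.552389 bits and H(X,Y) = 2.250538 bits, so
I(X;Y) = 0.918296 + 1.552389 - 2.250538 = 0.2201 bits ✓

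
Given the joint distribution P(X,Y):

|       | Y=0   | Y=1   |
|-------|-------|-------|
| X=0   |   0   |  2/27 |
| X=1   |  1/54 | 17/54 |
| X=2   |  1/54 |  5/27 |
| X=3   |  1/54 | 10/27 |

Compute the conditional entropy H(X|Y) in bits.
1.7945 bits

H(X|Y) = H(X,Y) - H(Y)

H(X,Y) = -Σ_{x,y} P(x,y) log₂ P(x,y). Per-cell terms -P(x,y)·log₂P(x,y):
  X=0: 0.00000, 0.27814
  X=1: 0.10657, 0.52493
  X=2: 0.10657, 0.45055
  X=3: 0.10657, 0.53073
  (cells with P = 0 contribute 0)
Sum of the 8 terms: H(X,Y) = 2.10406 bits

Marginal of Y (column sums):
  P(Y=0) = 0 + 1/54 + 1/54 + 1/54 = 1/18
  P(Y=1) = 2/27 + 17/54 + 5/27 + 10/27 = 17/18
H(Y) = -[(1/18)·log₂(1/18) + (17/18)·log₂(17/18)]
  = 0.23166 + 0.07788 = 0.30954 bits

H(X|Y) = H(X,Y) - H(Y) = 2.10406 - 0.30954 = 1.7945 bits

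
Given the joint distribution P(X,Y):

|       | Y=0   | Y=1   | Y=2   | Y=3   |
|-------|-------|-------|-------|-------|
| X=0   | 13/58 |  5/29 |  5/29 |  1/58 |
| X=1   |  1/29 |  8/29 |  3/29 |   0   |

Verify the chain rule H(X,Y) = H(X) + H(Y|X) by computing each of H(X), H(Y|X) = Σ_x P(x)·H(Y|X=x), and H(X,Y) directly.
H(X) = 0.9784 bits, H(Y|X) = 1.4993 bits, H(X,Y) = 2.4777 bits

Marginal of X (row sums):
  P(X=0) = 13/58 + 5/29 + 5/29 + 1/58 = 17/29
  P(X=1) = 1/29 + 8/29 + 3/29 + 0 = 12/29
H(X) = -[(17/29)·log₂(17/29) + (12/29)·log₂(12/29)]
  = 0.451683 + 0.526766 = 0.9784 bits

H(Y|X) = Σ_x P(x)·H(Y|X=x):
  X=0: P(X=0) = 17/29, P(Y|X=0) = (13/34, 5/17, 5/17, 1/34) → H(Y|X=0) = 1.718513
  X=1: P(X=1) = 12/29, P(Y|X=1) = (1/12, 2/3, 1/4, 0) → H(Y|X=1) = 1.188722
H(Y|X) = (17/29)·1.718513 + (12/29)·1.188722 = 1.4993 bits

H(X,Y) = -Σ_{x,y} P(x,y) log₂ P(x,y). Per-cell terms -P(x,y)·log₂P(x,y):
  X=0: 0.483587, 0.437251, 0.437251, 0.101000
  X=1: 0.167517, 0.512546, 0.338588, 0.000000
  (cells with P = 0 contribute 0)
Sum of the 8 terms: H(X,Y) = 2.4777 bits

Chain rule check:
  H(X) + H(Y|X) = 0.9784 + 1.4993 = 2.4777 bits
  H(X,Y) = 2.4777 bits
✓ Chain rule verified.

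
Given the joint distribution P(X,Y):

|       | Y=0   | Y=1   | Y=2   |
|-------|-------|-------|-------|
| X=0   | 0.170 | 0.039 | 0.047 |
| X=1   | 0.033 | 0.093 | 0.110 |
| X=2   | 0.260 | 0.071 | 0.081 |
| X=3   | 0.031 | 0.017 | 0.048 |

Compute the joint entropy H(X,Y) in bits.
3.1913 bits

H(X,Y) = -Σ_{x,y} P(x,y) log₂ P(x,y). Per-cell terms -P(x,y)·log₂P(x,y):
  X=0: 0.4346, 0.1825, 0.2073
  X=1: 0.1624, 0.3187, 0.3503
  X=2: 0.5053, 0.2709, 0.2937
  X=3: 0.1554, 0.0999, 0.2103
Sum of the 12 terms: H(X,Y) = 3.1913 bits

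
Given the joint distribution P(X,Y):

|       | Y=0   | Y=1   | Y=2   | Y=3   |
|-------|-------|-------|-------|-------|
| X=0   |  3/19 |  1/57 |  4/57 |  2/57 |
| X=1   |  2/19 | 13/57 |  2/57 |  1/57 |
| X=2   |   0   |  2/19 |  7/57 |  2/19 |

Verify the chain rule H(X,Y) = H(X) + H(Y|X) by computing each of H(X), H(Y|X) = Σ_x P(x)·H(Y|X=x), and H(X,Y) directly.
H(X) = 1.5729 bits, H(Y|X) = 1.5439 bits, H(X,Y) = 3.1168 bits

Marginal of X (row sums):
  P(X=0) = 3/19 + 1/57 + 4/57 + 2/57 = 16/57
  P(X=1) = 2/19 + 13/57 + 2/57 + 1/57 = 22/57
  P(X=2) = 0 + 2/19 + 7/57 + 2/19 = 1/3
H(X) = -[(16/57)·log₂(16/57) + (22/57)·log₂(22/57) + (1/3)·log₂(1/3)]
  = 0.51450 + 0.53011 + 0.52832 = 1.5729 bits

H(Y|X) = Σ_x P(x)·H(Y|X=x):
  X=0: P(X=0) = 16/57, P(Y|X=0) = (9/16, 1/16, 1/4, 1/8) → H(Y|X=0) = 1.59192
  X=1: P(X=1) = 22/57, P(Y|X=1) = (3/11, 13/22, 1/11, 1/22) → H(Y|X=1) = 1.47691
  X=2: P(X=2) = 1/3, P(Y|X=2) = (0, 6/19, 7/19, 6/19) → H(Y|X=2) = 1.58103
H(Y|X) = (16/57)·1.59192 + (22/57)·1.47691 + (1/3)·1.58103 = 1.5439 bits

H(X,Y) = -Σ_{x,y} P(x,y) log₂ P(x,y). Per-cell terms -P(x,y)·log₂P(x,y):
  X=0: 0.42047, 0.10233, 0.26897, 0.16958
  X=1: 0.34189, 0.48635, 0.16958, 0.10233
  X=2: 0.00000, 0.34189, 0.37156, 0.34189
  (cells with P = 0 contribute 0)
Sum of the 12 terms: H(X,Y) = 3.1168 bits

Chain rule check:
  H(X) + H(Y|X) = 1.5729 + 1.5439 = 3.1168 bits
  H(X,Y) = 3.1168 bits
✓ Chain rule verified.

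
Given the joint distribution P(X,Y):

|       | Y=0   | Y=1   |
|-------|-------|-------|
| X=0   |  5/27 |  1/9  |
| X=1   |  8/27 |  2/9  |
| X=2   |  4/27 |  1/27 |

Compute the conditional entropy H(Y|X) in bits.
0.9273 bits

H(Y|X) = H(X,Y) - H(X)

H(X,Y) = -Σ_{x,y} P(x,y) log₂ P(x,y). Per-cell terms -P(x,y)·log₂P(x,y):
  X=0: 0.450548, 0.352214
  X=1: 0.519967, 0.482206
  X=2: 0.408131, 0.176107
Sum of the 6 terms: H(X,Y) = 2.38917 bits

Marginal of X (row sums):
  P(X=0) = 5/27 + 1/9 = 8/27
  P(X=1) = 8/27 + 2/9 = 14/27
  P(X=2) = 4/27 + 1/27 = 5/27
H(X) = -[(8/27)·log₂(8/27) + (14/27)·log₂(14/27) + (5/27)·log₂(5/27)]
  = 0.519967 + 0.491313 + 0.450548 = 1.46183 bits

H(Y|X) = H(X,Y) - H(X) = 2.38917 - 1.46183 = 0.9273 bits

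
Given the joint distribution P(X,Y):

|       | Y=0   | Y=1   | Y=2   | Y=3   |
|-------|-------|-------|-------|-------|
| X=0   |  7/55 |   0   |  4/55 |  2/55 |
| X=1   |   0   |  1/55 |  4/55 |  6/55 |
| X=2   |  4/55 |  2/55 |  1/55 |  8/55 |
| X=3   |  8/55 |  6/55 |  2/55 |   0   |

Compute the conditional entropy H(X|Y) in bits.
1.5022 bits

H(X|Y) = H(X,Y) - H(Y)

H(X,Y) = -Σ_{x,y} P(x,y) log₂ P(x,y). Per-cell terms -P(x,y)·log₂P(x,y):
  X=0: 0.37851, 0.00000, 0.27501, 0.17387
  X=1: 0.00000, 0.10512, 0.27501, 0.34870
  X=2: 0.27501, 0.17387, 0.10512, 0.40456
  X=3: 0.40456, 0.34870, 0.17387, 0.00000
  (cells with P = 0 contribute 0)
Sum of the 16 terms: H(X,Y) = 3.4419 bits

Marginal of Y (column sums):
  P(Y=0) = 7/55 + 0 + 4/55 + 8/55 = 19/55
  P(Y=1) = 0 + 1/55 + 2/55 + 6/55 = 9/55
  P(Y=2) = 4/55 + 4/55 + 1/55 + 2/55 = 1/5
  P(Y=3) = 2/55 + 6/55 + 8/55 + 0 = 16/55
H(Y) = -[(19/55)·log₂(19/55) + (9/55)·log₂(9/55) + (1/5)·log₂(1/5) + (16/55)·log₂(16/55)]
  = 0.52973 + 0.42733 + 0.46439 + 0.51821 = 1.9397 bits

H(X|Y) = H(X,Y) - H(Y) = 3.4419 - 1.9397 = 1.5022 bits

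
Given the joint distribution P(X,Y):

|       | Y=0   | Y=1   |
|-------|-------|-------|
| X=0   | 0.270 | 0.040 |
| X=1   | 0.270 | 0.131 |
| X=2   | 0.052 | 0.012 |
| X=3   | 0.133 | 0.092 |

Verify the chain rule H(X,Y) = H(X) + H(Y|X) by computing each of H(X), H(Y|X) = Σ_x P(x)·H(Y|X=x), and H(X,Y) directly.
H(X) = 1.7905 bits, H(Y|X) = 0.8016 bits, H(X,Y) = 2.5921 bits

Marginal of X (row sums):
  P(X=0) = 0.270 + 0.040 = 0.310
  P(X=1) = 0.270 + 0.131 = 0.401
  P(X=2) = 0.052 + 0.012 = 0.064
  P(X=3) = 0.133 + 0.092 = 0.225
H(X) = -[0.310·log₂(0.310) + 0.401·log₂(0.401) + 0.064·log₂(0.064) + 0.225·log₂(0.225)]
  = 0.523795 + 0.528649 + 0.253810 + 0.484201 = 1.7905 bits

H(Y|X) = Σ_x P(x)·H(Y|X=x):
  X=0: P(X=0) = 0.310, P(Y|X=0) = (27/31, 4/31) → H(Y|X=0) = 0.554778
  X=1: P(X=1) = 0.401, P(Y|X=1) = (270/401, 131/401) → H(Y|X=1) = 0.911502
  X=2: P(X=2) = 0.064, P(Y|X=2) = (13/16, 3/16) → H(Y|X=2) = 0.696212
  X=3: P(X=3) = 0.225, P(Y|X=3) = (133/225, 92/225) → H(Y|X=3) = 0.975913
H(Y|X) = 0.310·0.554778 + 0.401·0.911502 + 0.064·0.696212 + 0.225·0.975913 = 0.8016 bits

H(X,Y) = -Σ_{x,y} P(x,y) log₂ P(x,y). Per-cell terms -P(x,y)·log₂P(x,y):
  X=0: 0.510022, 0.185754
  X=1: 0.510022, 0.384139
  X=2: 0.221798, 0.076570
  X=3: 0.387097, 0.316684
Sum of the 8 terms: H(X,Y) = 2.5921 bits

Chain rule check:
  H(X) + H(Y|X) = 1.7905 + 0.8016 = 2.5921 bits
  H(X,Y) = 2.5921 bits
✓ Chain rule verified.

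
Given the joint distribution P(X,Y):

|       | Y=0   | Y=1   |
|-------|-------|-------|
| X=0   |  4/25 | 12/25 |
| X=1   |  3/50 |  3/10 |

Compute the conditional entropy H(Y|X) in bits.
0.7532 bits

H(Y|X) = H(X,Y) - H(X)

H(X,Y) = -Σ_{x,y} P(x,y) log₂ P(x,y). Per-cell terms -P(x,y)·log₂P(x,y):
  X=0: 0.4230, 0.5083
  X=1: 0.2435, 0.5211
Sum of the 4 terms: H(X,Y) = 1.6959 bits

Marginal of X (row sums):
  P(X=0) = 4/25 + 12/25 = 16/25
  P(X=1) = 3/50 + 3/10 = 9/25
H(X) = -[(16/25)·log₂(16/25) + (9/25)·log₂(9/25)]
  = 0.4121 + 0.5306 = 0.9427 bits

H(Y|X) = H(X,Y) - H(X) = 1.6959 - 0.9427 = 0.7532 bits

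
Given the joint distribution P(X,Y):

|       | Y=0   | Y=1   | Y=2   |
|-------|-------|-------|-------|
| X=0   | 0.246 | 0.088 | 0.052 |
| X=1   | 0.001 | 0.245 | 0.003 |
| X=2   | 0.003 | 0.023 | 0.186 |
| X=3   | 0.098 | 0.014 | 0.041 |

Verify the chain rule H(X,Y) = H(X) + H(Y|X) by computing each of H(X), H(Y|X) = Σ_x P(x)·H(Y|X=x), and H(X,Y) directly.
H(X) = 1.9184 bits, H(Y|X) = 0.8472 bits, H(X,Y) = 2.7656 bits

Marginal of X (row sums):
  P(X=0) = 0.246 + 0.088 + 0.052 = 0.386
  P(X=1) = 0.001 + 0.245 + 0.003 = 0.249
  P(X=2) = 0.003 + 0.023 + 0.186 = 0.212
  P(X=3) = 0.098 + 0.014 + 0.041 = 0.153
H(X) = -[0.386·log₂(0.386) + 0.249·log₂(0.249) + 0.212·log₂(0.212) + 0.153·log₂(0.153)]
  = 0.530104 + 0.499440 + 0.474427 + 0.414385 = 1.9184 bits

H(Y|X) = Σ_x P(x)·H(Y|X=x):
  X=0: P(X=0) = 0.386, P(Y|X=0) = (123/193, 44/193, 26/193) → H(Y|X=0) = 1.290096
  X=1: P(X=1) = 0.249, P(Y|X=1) = (1/249, 245/249, 1/83) → H(Y|X=1) = 0.131764
  X=2: P(X=2) = 0.212, P(Y|X=2) = (3/212, 23/212, 93/106) → H(Y|X=2) = 0.600183
  X=3: P(X=3) = 0.153, P(Y|X=3) = (98/153, 14/153, 41/153) → H(Y|X=3) = 1.236446
H(Y|X) = 0.386·1.290096 + 0.249·0.131764 + 0.212·0.600183 + 0.153·1.236446 = 0.8472 bits

H(X,Y) = -Σ_{x,y} P(x,y) log₂ P(x,y). Per-cell terms -P(x,y)·log₂P(x,y):
  X=0: 0.497724, 0.308559, 0.221798
  X=1: 0.009966, 0.497141, 0.025142
  X=2: 0.025142, 0.125171, 0.451352
  X=3: 0.328405, 0.086218, 0.188938
Sum of the 12 terms: H(X,Y) = 2.7656 bits

Chain rule check:
  H(X) + H(Y|X) = 1.9184 + 0.8472 = 2.7656 bits
  H(X,Y) = 2.7656 bits
✓ Chain rule verified.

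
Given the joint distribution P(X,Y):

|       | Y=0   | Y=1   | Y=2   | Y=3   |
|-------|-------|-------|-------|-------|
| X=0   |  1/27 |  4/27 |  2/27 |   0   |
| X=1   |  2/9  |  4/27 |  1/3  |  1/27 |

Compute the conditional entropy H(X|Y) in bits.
0.7284 bits

H(X|Y) = H(X,Y) - H(Y)

H(X,Y) = -Σ_{x,y} P(x,y) log₂ P(x,y). Per-cell terms -P(x,y)·log₂P(x,y):
  X=0: 0.176107, 0.408131, 0.278140, 0.000000
  X=1: 0.482206, 0.408131, 0.528321, 0.176107
  (cells with P = 0 contribute 0)
Sum of the 8 terms: H(X,Y) = 2.45714 bits

Marginal of Y (column sums):
  P(Y=0) = 1/27 + 2/9 = 7/27
  P(Y=1) = 4/27 + 4/27 = 8/27
  P(Y=2) = 2/27 + 1/3 = 11/27
  P(Y=3) = 0 + 1/27 = 1/27
H(Y) = -[(7/27)·log₂(7/27) + (8/27)·log₂(8/27) + (11/27)·log₂(11/27) + (1/27)·log₂(1/27)]
  = 0.504916 + 0.519967 + 0.527778 + 0.176107 = 1.72877 bits

H(X|Y) = H(X,Y) - H(Y) = 2.45714 - 1.72877 = 0.7284 bits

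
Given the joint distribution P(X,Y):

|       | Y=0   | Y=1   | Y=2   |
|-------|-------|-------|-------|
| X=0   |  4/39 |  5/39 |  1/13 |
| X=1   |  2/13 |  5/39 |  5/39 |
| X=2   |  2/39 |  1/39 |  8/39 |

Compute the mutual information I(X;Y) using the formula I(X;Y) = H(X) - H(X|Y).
0.1302 bits

I(X;Y) = H(X) - H(X|Y)

Marginal of X (row sums):
  P(X=0) = 4/39 + 5/39 + 1/13 = 4/13
  P(X=1) = 2/13 + 5/39 + 5/39 = 16/39
  P(X=2) = 2/39 + 1/39 + 8/39 = 11/39
H(X) = -[(4/13)·log₂(4/13) + (16/39)·log₂(16/39) + (11/39)·log₂(11/39)]
  = 0.52321 + 0.52734 + 0.51502 = 1.5656 bits

Marginal of Y (column sums):
  P(Y=0) = 4/39 + 2/13 + 2/39 = 4/13
  P(Y=1) = 5/39 + 5/39 + 1/39 = 11/39
  P(Y=2) = 1/13 + 5/39 + 8/39 = 16/39
H(X|Y) = Σ_y P(y)·H(X|Y=y):
  Y=0: P(Y=0) = 4/13, P(X|Y=0) = (1/3, 1/2, 1/6) → H(X|Y=0) = 1.45915
  Y=1: P(Y=1) = 11/39, P(X|Y=1) = (5/11, 5/11, 1/11) → H(X|Y=1) = 1.34859
  Y=2: P(Y=2) = 16/39, P(X|Y=2) = (3/16, 5/16, 1/2) → H(X|Y=2) = 1.47722
H(X|Y) = (4/13)·1.45915 + (11/39)·1.34859 + (16/39)·1.47722 = 1.4354 bits

I(X;Y) = H(X) - H(X|Y) = 1.5656 - 1.4354 = 0.1302 bits

Cross-check via I(X;Y) = H(X) + H(Y) - H(X,Y): computing H(Y) from the column sums and H(X,Y) from the 9 cells in the same way gives H(Y) = 1.5656 bits and H(X,Y) = 3.0010 bits, so
I(X;Y) = 1.5656 + 1.5656 - 3.0010 = 0.1302 bits ✓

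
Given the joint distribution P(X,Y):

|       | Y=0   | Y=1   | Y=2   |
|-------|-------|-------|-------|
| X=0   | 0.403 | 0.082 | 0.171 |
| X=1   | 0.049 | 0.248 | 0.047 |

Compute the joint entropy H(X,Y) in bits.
2.1794 bits

H(X,Y) = -Σ_{x,y} P(x,y) log₂ P(x,y). Per-cell terms -P(x,y)·log₂P(x,y):
  X=0: 0.5284, 0.2959, 0.4357
  X=1: 0.2132, 0.4989, 0.2073
Sum of the 6 terms: H(X,Y) = 2.1794 bits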